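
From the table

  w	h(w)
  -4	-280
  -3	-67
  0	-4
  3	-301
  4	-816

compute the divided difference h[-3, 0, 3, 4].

h[-3,0] = (-4 - (-67)) / (0 - (-3)) = 21
h[0,3] = (-301 - (-4)) / (3 - 0) = -99
h[3,4] = (-816 - (-301)) / (4 - 3) = -515
h[-3,0,3] = (-99 - 21) / (3 - (-3)) = -20
h[0,3,4] = (-515 - (-99)) / (4 - 0) = -104
h[-3,0,3,4] = (-104 - (-20)) / (4 - (-3)) = -12

-12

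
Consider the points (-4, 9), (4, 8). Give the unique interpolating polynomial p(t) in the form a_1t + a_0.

p(t) = -(1/8)t + 17/2

Build the Lagrange basis polynomials:
L_0(t) = (t - 4) / [-8] = -(1/8)t + 1/2
L_1(t) = (t + 4) / [8] = (1/8)t + 1/2
p(t) = 9·L_0 + 8·L_1
  9·L_0(t) = -(9/8)t + 9/2
  8·L_1(t) = t + 4
Adding term by term: -(1/8)t + 17/2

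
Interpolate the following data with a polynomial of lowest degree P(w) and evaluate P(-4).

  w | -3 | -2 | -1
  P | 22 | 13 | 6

Using Newton's divided-difference form:
P[-3,-2] = (13 - 22) / (-2 - (-3)) = -9
P[-2,-1] = (6 - 13) / (-1 - (-2)) = -7
P[-3,-2,-1] = (-7 - (-9)) / (-1 - (-3)) = 1
P(-4) = 22 + (-9)·(-1) + 1·(-1)·(-2) = 33

33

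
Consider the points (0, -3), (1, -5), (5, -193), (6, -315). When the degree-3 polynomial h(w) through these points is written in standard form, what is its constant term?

-3

Build the Lagrange basis polynomials:
L_0(w) = (w - 1)(w - 5)(w - 6) / [-30] = -(1/30)w^3 + (2/5)w^2 - (41/30)w + 1
L_1(w) = w(w - 5)(w - 6) / [20] = (1/20)w^3 - (11/20)w^2 + (3/2)w
L_2(w) = w(w - 1)(w - 6) / [-20] = -(1/20)w^3 + (7/20)w^2 - (3/10)w
L_3(w) = w(w - 1)(w - 5) / [30] = (1/30)w^3 - (1/5)w^2 + (1/6)w
h(w) = (-3)·L_0 + (-5)·L_1 + (-193)·L_2 + (-315)·L_3
Only the constant term is needed; take it from each L_i and combine:
(-3)·(1) + (-5)·(0) + (-193)·(0) + (-315)·(0) = -3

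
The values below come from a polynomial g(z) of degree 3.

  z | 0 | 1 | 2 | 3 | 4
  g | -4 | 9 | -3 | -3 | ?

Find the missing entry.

46

The 4 known values determine g uniquely (degree ≤ 3).
Evaluate each Lagrange basis at z = 4:
L_0(4) = (3)·(2)·(1)/[(-1)·(-2)·(-3)] = -1
L_1(4) = (4)·(2)·(1)/[(1)·(-1)·(-2)] = 4
L_2(4) = (4)·(3)·(1)/[(2)·(1)·(-1)] = -6
L_3(4) = (4)·(3)·(2)/[(3)·(2)·(1)] = 4
Sum: (-4)·(-1) + 9·(4) + (-3)·(-6) + (-3)·(4) = 46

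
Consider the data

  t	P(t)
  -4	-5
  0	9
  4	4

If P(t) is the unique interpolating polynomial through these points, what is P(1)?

Evaluate each Lagrange basis at t = 1:
L_0(1) = (1)·(-3)/[(-4)·(-8)] = -3/32
L_1(1) = (5)·(-3)/[(4)·(-4)] = 15/16
L_2(1) = (5)·(1)/[(8)·(4)] = 5/32
Sum: (-5)·(-3/32) + 9·(15/16) + 4·(5/32) = 305/32

305/32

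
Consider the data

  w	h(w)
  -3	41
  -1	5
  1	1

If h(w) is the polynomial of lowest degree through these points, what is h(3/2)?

L_0(3/2) = (5/2)·(1/2)/[(-2)·(-4)] = 5/32
L_1(3/2) = (9/2)·(1/2)/[(2)·(-2)] = -9/16
L_2(3/2) = (9/2)·(5/2)/[(4)·(2)] = 45/32
Sum: 41·(5/32) + 5·(-9/16) + 1·(45/32) = 5

5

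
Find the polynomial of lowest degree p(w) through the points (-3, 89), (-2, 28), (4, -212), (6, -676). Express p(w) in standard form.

p(w) = -3w^3 - 4w - 4

Newton's divided differences:
p[-3,-2] = (28 - 89) / (-2 - (-3)) = -61
p[-2,4] = (-212 - 28) / (4 - (-2)) = -40
p[4,6] = (-676 - (-212)) / (6 - 4) = -232
p[-3,-2,4] = (-40 - (-61)) / (4 - (-3)) = 3
p[-2,4,6] = (-232 - (-40)) / (6 - (-2)) = -24
p[-3,-2,4,6] = (-24 - 3) / (6 - (-3)) = -3
p(w) = 89 + (-61)·(w + 3) + 3·(w + 3)(w + 2) + (-3)·(w + 3)(w + 2)(w - 4)
Expanding: p(w) = -3w^3 - 4w - 4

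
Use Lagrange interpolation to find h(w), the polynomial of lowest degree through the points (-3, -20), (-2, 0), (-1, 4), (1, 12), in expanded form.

h(w) = 2w^3 + 4w^2 + 2w + 4

Build the Lagrange basis polynomials:
L_0(w) = (w + 2)(w + 1)(w - 1) / [-8] = -(1/8)w^3 - (1/4)w^2 + (1/8)w + 1/4
L_1(w) = (w + 3)(w + 1)(w - 1) / [3] = (1/3)w^3 + w^2 - (1/3)w - 1
L_2(w) = (w + 3)(w + 2)(w - 1) / [-4] = -(1/4)w^3 - w^2 - (1/4)w + 3/2
L_3(w) = (w + 3)(w + 2)(w + 1) / [24] = (1/24)w^3 + (1/4)w^2 + (11/24)w + 1/4
h(w) = (-20)·L_0 + 0·L_1 + 4·L_2 + 12·L_3
  (-20)·L_0(w) = (5/2)w^3 + 5w^2 - (5/2)w - 5
  0·L_1(w) = 0
  4·L_2(w) = -w^3 - 4w^2 - w + 6
  12·L_3(w) = (1/2)w^3 + 3w^2 + (11/2)w + 3
Adding term by term: 2w^3 + 4w^2 + 2w + 4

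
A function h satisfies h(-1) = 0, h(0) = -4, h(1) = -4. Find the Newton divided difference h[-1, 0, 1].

h[-1,0] = (-4 - 0) / (0 - (-1)) = -4
h[0,1] = (-4 - (-4)) / (1 - 0) = 0
h[-1,0,1] = (0 - (-4)) / (1 - (-1)) = 2

2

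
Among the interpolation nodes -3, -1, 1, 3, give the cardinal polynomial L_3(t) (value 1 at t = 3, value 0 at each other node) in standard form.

L_3(t) = (1/48)t^3 + (1/16)t^2 - (1/48)t - 1/16

L_3(t) = (t + 3)(t + 1)(t - 1) / [(6)·(4)·(2)]
       = (t^3 + 3t^2 - t - 3) / (48)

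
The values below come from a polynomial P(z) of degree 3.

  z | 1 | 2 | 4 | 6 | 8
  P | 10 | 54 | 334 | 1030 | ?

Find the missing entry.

The 4 known values determine P uniquely (degree ≤ 3).
L_0(8) = (6)·(4)·(2)/[(-1)·(-3)·(-5)] = -16/5
L_1(8) = (7)·(4)·(2)/[(1)·(-2)·(-4)] = 7
L_2(8) = (7)·(6)·(2)/[(3)·(2)·(-2)] = -7
L_3(8) = (7)·(6)·(4)/[(5)·(4)·(2)] = 21/5
Sum: 10·(-16/5) + 54·(7) + 334·(-7) + 1030·(21/5) = 2334

2334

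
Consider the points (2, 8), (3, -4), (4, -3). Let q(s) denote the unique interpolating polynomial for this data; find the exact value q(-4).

L_0(-4) = (-7)·(-8)/[(-1)·(-2)] = 28
L_1(-4) = (-6)·(-8)/[(1)·(-1)] = -48
L_2(-4) = (-6)·(-7)/[(2)·(1)] = 21
Sum: 8·(28) + (-4)·(-48) + (-3)·(21) = 353

353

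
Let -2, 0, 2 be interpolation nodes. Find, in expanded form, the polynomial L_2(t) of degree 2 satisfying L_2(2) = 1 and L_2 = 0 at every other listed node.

L_2(t) = (t + 2)t / [(4)·(2)]
       = (t^2 + 2t) / (8)

L_2(t) = (1/8)t^2 + (1/4)t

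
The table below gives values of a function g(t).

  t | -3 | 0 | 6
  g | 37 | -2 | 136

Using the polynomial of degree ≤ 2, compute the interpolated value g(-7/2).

L_0(-7/2) = (-7/2)·(-19/2)/[(-3)·(-9)] = 133/108
L_1(-7/2) = (-1/2)·(-19/2)/[(3)·(-6)] = -19/72
L_2(-7/2) = (-1/2)·(-7/2)/[(9)·(6)] = 7/216
Sum: 37·(133/108) + (-2)·(-19/72) + 136·(7/216) = 101/2

101/2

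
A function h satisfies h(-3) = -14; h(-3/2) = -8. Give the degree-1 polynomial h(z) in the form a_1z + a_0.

h(z) = 4z - 2

Build the Lagrange basis polynomials:
L_0(z) = (z + 3/2) / [-3/2] = -(2/3)z - 1
L_1(z) = (z + 3) / [3/2] = (2/3)z + 2
h(z) = (-14)·L_0 + (-8)·L_1
  (-14)·L_0(z) = (28/3)z + 14
  (-8)·L_1(z) = -(16/3)z - 16
Adding term by term: 4z - 2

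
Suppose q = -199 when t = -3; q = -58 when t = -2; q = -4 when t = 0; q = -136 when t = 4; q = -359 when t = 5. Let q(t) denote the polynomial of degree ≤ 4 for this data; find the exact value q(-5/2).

Evaluate each Lagrange basis at t = -5/2:
L_0(-5/2) = (-1/2)·(-5/2)·(-13/2)·(-15/2)/[(-1)·(-3)·(-7)·(-8)] = 325/896
L_1(-5/2) = (1/2)·(-5/2)·(-13/2)·(-15/2)/[(1)·(-2)·(-6)·(-7)] = 325/448
L_2(-5/2) = (1/2)·(-1/2)·(-13/2)·(-15/2)/[(3)·(2)·(-4)·(-5)] = -13/128
L_3(-5/2) = (1/2)·(-1/2)·(-5/2)·(-15/2)/[(7)·(6)·(4)·(-1)] = 25/896
L_4(-5/2) = (1/2)·(-1/2)·(-5/2)·(-13/2)/[(8)·(7)·(5)·(1)] = -13/896
Sum: (-199)·(325/896) + (-58)·(325/448) + (-4)·(-13/128) + (-136)·(25/896) + (-359)·(-13/896) = -1799/16

-1799/16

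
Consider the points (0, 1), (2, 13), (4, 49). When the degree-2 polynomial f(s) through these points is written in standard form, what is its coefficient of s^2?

L_0(s) = (s - 2)(s - 4) / [8] = (1/8)s^2 - (3/4)s + 1
L_1(s) = s(s - 4) / [-4] = -(1/4)s^2 + s
L_2(s) = s(s - 2) / [8] = (1/8)s^2 - (1/4)s
f(s) = 1·L_0 + 13·L_1 + 49·L_2
Only the coefficient of s^2 is needed; take it from each L_i and combine:
1·(1/8) + 13·(-1/4) + 49·(1/8) = 3

3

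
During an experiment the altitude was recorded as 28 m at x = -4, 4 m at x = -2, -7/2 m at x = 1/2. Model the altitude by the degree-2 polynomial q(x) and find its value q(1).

L_0(1) = (3)·(1/2)/[(-2)·(-9/2)] = 1/6
L_1(1) = (5)·(1/2)/[(2)·(-5/2)] = -1/2
L_2(1) = (5)·(3)/[(9/2)·(5/2)] = 4/3
Sum: 28·(1/6) + 4·(-1/2) + (-7/2)·(4/3) = -2

-2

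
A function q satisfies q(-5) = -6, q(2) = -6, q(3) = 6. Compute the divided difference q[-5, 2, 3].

3/2

q[-5,2] = (-6 - (-6)) / (2 - (-5)) = 0
q[2,3] = (6 - (-6)) / (3 - 2) = 12
q[-5,2,3] = (12 - 0) / (3 - (-5)) = 3/2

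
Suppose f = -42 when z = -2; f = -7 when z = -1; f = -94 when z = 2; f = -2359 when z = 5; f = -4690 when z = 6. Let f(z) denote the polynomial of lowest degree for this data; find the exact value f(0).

Evaluate each Lagrange basis at z = 0:
L_0(0) = (1)·(-2)·(-5)·(-6)/[(-1)·(-4)·(-7)·(-8)] = -15/56
L_1(0) = (2)·(-2)·(-5)·(-6)/[(1)·(-3)·(-6)·(-7)] = 20/21
L_2(0) = (2)·(1)·(-5)·(-6)/[(4)·(3)·(-3)·(-4)] = 5/12
L_3(0) = (2)·(1)·(-2)·(-6)/[(7)·(6)·(3)·(-1)] = -4/21
L_4(0) = (2)·(1)·(-2)·(-5)/[(8)·(7)·(4)·(1)] = 5/56
Sum: (-42)·(-15/56) + (-7)·(20/21) + (-94)·(5/12) + (-2359)·(-4/21) + (-4690)·(5/56) = -4

-4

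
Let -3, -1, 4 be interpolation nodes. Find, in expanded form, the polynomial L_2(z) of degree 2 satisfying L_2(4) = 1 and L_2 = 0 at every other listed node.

L_2(z) = (z + 3)(z + 1) / [(7)·(5)]
       = (z^2 + 4z + 3) / (35)

L_2(z) = (1/35)z^2 + (4/35)z + 3/35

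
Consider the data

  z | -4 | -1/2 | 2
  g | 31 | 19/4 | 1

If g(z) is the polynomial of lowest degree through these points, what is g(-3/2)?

39/4

Using Newton's divided-difference form:
g[-4,-1/2] = (19/4 - 31) / (-1/2 - (-4)) = -15/2
g[-1/2,2] = (1 - 19/4) / (2 - (-1/2)) = -3/2
g[-4,-1/2,2] = (-3/2 - (-15/2)) / (2 - (-4)) = 1
g(-3/2) = 31 + (-15/2)·(5/2) + 1·(5/2)·(-1) = 39/4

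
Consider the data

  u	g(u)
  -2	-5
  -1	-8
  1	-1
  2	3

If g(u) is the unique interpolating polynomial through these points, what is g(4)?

Evaluate each Lagrange basis at u = 4:
L_0(4) = (5)·(3)·(2)/[(-1)·(-3)·(-4)] = -5/2
L_1(4) = (6)·(3)·(2)/[(1)·(-2)·(-3)] = 6
L_2(4) = (6)·(5)·(2)/[(3)·(2)·(-1)] = -10
L_3(4) = (6)·(5)·(3)/[(4)·(3)·(1)] = 15/2
Sum: (-5)·(-5/2) + (-8)·(6) + (-1)·(-10) + 3·(15/2) = -3

-3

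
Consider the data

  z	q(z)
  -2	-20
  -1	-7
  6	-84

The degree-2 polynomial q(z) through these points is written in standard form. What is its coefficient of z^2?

-3

The leading coefficient equals the top divided difference q[-2,-1,6].
q[-2,-1] = (-7 - (-20)) / (-1 - (-2)) = 13
q[-1,6] = (-84 - (-7)) / (6 - (-1)) = -11
q[-2,-1,6] = (-11 - 13) / (6 - (-2)) = -3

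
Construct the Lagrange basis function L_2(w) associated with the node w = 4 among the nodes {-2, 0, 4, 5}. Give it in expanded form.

L_2(w) = (w + 2)w(w - 5) / [(6)·(4)·(-1)]
       = (w^3 - 3w^2 - 10w) / (-24)

L_2(w) = -(1/24)w^3 + (1/8)w^2 + (5/12)w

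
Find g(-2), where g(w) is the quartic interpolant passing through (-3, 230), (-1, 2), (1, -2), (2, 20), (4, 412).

Using Newton's divided-difference form:
g[-3,-1] = (2 - 230) / (-1 - (-3)) = -114
g[-1,1] = (-2 - 2) / (1 - (-1)) = -2
g[1,2] = (20 - (-2)) / (2 - 1) = 22
g[2,4] = (412 - 20) / (4 - 2) = 196
g[-3,-1,1] = (-2 - (-114)) / (1 - (-3)) = 28
g[-1,1,2] = (22 - (-2)) / (2 - (-1)) = 8
g[1,2,4] = (196 - 22) / (4 - 1) = 58
g[-3,-1,1,2] = (8 - 28) / (2 - (-3)) = -4
g[-1,1,2,4] = (58 - 8) / (4 - (-1)) = 10
g[-3,-1,1,2,4] = (10 - (-4)) / (4 - (-3)) = 2
g(-2) = 230 + (-114)·(1) + 28·(1)·(-1) + (-4)·(1)·(-1)·(-3) + 2·(1)·(-1)·(-3)·(-4) = 52

52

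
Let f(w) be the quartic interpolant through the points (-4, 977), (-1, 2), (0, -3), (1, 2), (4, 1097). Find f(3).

354

L_0(3) = (4)·(3)·(2)·(-1)/[(-3)·(-4)·(-5)·(-8)] = -1/20
L_1(3) = (7)·(3)·(2)·(-1)/[(3)·(-1)·(-2)·(-5)] = 7/5
L_2(3) = (7)·(4)·(2)·(-1)/[(4)·(1)·(-1)·(-4)] = -7/2
L_3(3) = (7)·(4)·(3)·(-1)/[(5)·(2)·(1)·(-3)] = 14/5
L_4(3) = (7)·(4)·(3)·(2)/[(8)·(5)·(4)·(3)] = 7/20
Sum: 977·(-1/20) + 2·(7/5) + (-3)·(-7/2) + 2·(14/5) + 1097·(7/20) = 354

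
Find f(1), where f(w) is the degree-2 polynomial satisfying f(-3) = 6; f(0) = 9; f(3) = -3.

20/3

L_0(1) = (1)·(-2)/[(-3)·(-6)] = -1/9
L_1(1) = (4)·(-2)/[(3)·(-3)] = 8/9
L_2(1) = (4)·(1)/[(6)·(3)] = 2/9
Sum: 6·(-1/9) + 9·(8/9) + (-3)·(2/9) = 20/3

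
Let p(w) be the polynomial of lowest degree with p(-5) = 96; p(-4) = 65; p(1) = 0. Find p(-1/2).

15/4

Using Newton's divided-difference form:
p[-5,-4] = (65 - 96) / (-4 - (-5)) = -31
p[-4,1] = (0 - 65) / (1 - (-4)) = -13
p[-5,-4,1] = (-13 - (-31)) / (1 - (-5)) = 3
p(-1/2) = 96 + (-31)·(9/2) + 3·(9/2)·(7/2) = 15/4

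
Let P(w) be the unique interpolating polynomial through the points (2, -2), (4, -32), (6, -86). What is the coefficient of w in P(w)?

Build the Lagrange basis polynomials:
L_0(w) = (w - 4)(w - 6) / [8] = (1/8)w^2 - (5/4)w + 3
L_1(w) = (w - 2)(w - 6) / [-4] = -(1/4)w^2 + 2w - 3
L_2(w) = (w - 2)(w - 4) / [8] = (1/8)w^2 - (3/4)w + 1
P(w) = (-2)·L_0 + (-32)·L_1 + (-86)·L_2
Only the coefficient of w is needed; take it from each L_i and combine:
(-2)·(-5/4) + (-32)·(2) + (-86)·(-3/4) = 3

3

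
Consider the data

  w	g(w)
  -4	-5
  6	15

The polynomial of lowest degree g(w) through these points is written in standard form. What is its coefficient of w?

The leading coefficient equals the top divided difference g[-4,6].
g[-4,6] = (15 - (-5)) / (6 - (-4)) = 2

2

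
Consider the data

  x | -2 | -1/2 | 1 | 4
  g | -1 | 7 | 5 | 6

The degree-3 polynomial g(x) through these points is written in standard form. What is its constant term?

568/81

Build the Lagrange basis polynomials:
L_0(x) = (x + 1/2)(x - 1)(x - 4) / [-27] = -(1/27)x^3 + (1/6)x^2 - (1/18)x - 2/27
L_1(x) = (x + 2)(x - 1)(x - 4) / [81/8] = (8/81)x^3 - (8/27)x^2 - (16/27)x + 64/81
L_2(x) = (x + 2)(x + 1/2)(x - 4) / [-27/2] = -(2/27)x^3 + (1/9)x^2 + (2/3)x + 8/27
L_3(x) = (x + 2)(x + 1/2)(x - 1) / [81] = (1/81)x^3 + (1/54)x^2 - (1/54)x - 1/81
g(x) = (-1)·L_0 + 7·L_1 + 5·L_2 + 6·L_3
Only the constant term is needed; take it from each L_i and combine:
(-1)·(-2/27) + 7·(64/81) + 5·(8/27) + 6·(-1/81) = 568/81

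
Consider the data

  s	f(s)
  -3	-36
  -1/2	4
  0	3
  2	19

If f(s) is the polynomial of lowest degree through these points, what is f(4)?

Using Newton's divided-difference form:
f[-3,-1/2] = (4 - (-36)) / (-1/2 - (-3)) = 16
f[-1/2,0] = (3 - 4) / (0 - (-1/2)) = -2
f[0,2] = (19 - 3) / (2 - 0) = 8
f[-3,-1/2,0] = (-2 - 16) / (0 - (-3)) = -6
f[-1/2,0,2] = (8 - (-2)) / (2 - (-1/2)) = 4
f[-3,-1/2,0,2] = (4 - (-6)) / (2 - (-3)) = 2
f(4) = -36 + 16·(7) + (-6)·(7)·(9/2) + 2·(7)·(9/2)·(4) = 139

139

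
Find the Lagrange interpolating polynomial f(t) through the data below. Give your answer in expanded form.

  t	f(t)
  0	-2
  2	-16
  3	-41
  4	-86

Build the Lagrange basis polynomials:
L_0(t) = (t - 2)(t - 3)(t - 4) / [-24] = -(1/24)t^3 + (3/8)t^2 - (13/12)t + 1
L_1(t) = t(t - 3)(t - 4) / [4] = (1/4)t^3 - (7/4)t^2 + 3t
L_2(t) = t(t - 2)(t - 4) / [-3] = -(1/3)t^3 + 2t^2 - (8/3)t
L_3(t) = t(t - 2)(t - 3) / [8] = (1/8)t^3 - (5/8)t^2 + (3/4)t
f(t) = (-2)·L_0 + (-16)·L_1 + (-41)·L_2 + (-86)·L_3
  (-2)·L_0(t) = (1/12)t^3 - (3/4)t^2 + (13/6)t - 2
  (-16)·L_1(t) = -4t^3 + 28t^2 - 48t
  (-41)·L_2(t) = (41/3)t^3 - 82t^2 + (328/3)t
  (-86)·L_3(t) = -(43/4)t^3 + (215/4)t^2 - (129/2)t
Adding term by term: -t^3 - t^2 - t - 2

f(t) = -t^3 - t^2 - t - 2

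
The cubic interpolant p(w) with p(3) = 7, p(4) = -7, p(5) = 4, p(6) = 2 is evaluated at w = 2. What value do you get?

Evaluate each Lagrange basis at w = 2:
L_0(2) = (-2)·(-3)·(-4)/[(-1)·(-2)·(-3)] = 4
L_1(2) = (-1)·(-3)·(-4)/[(1)·(-1)·(-2)] = -6
L_2(2) = (-1)·(-2)·(-4)/[(2)·(1)·(-1)] = 4
L_3(2) = (-1)·(-2)·(-3)/[(3)·(2)·(1)] = -1
Sum: 7·(4) + (-7)·(-6) + 4·(4) + 2·(-1) = 84

84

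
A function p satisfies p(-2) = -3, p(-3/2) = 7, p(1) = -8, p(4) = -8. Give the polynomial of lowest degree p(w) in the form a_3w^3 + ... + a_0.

Newton's divided differences:
p[-2,-3/2] = (7 - (-3)) / (-3/2 - (-2)) = 20
p[-3/2,1] = (-8 - 7) / (1 - (-3/2)) = -6
p[1,4] = (-8 - (-8)) / (4 - 1) = 0
p[-2,-3/2,1] = (-6 - 20) / (1 - (-2)) = -26/3
p[-3/2,1,4] = (0 - (-6)) / (4 - (-3/2)) = 12/11
p[-2,-3/2,1,4] = (12/11 - (-26/3)) / (4 - (-2)) = 161/99
p(w) = -3 + 20·(w + 2) + (-26/3)·(w + 2)(w + 3/2) + (161/99)·(w + 2)(w + 3/2)(w - 1)
Expanding: p(w) = (161/99)w^3 - (911/198)w^2 - (2207/198)w + 202/33

p(w) = (161/99)w^3 - (911/198)w^2 - (2207/198)w + 202/33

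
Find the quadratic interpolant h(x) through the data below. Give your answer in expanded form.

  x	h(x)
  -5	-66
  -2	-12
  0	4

h(x) = -2x^2 + 4x + 4

L_0(x) = (x + 2)x / [15] = (1/15)x^2 + (2/15)x
L_1(x) = (x + 5)x / [-6] = -(1/6)x^2 - (5/6)x
L_2(x) = (x + 5)(x + 2) / [10] = (1/10)x^2 + (7/10)x + 1
h(x) = (-66)·L_0 + (-12)·L_1 + 4·L_2
  (-66)·L_0(x) = -(22/5)x^2 - (44/5)x
  (-12)·L_1(x) = 2x^2 + 10x
  4·L_2(x) = (2/5)x^2 + (14/5)x + 4
Adding term by term: -2x^2 + 4x + 4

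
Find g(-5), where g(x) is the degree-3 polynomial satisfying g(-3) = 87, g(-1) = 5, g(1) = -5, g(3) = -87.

385

Evaluate each Lagrange basis at x = -5:
L_0(-5) = (-4)·(-6)·(-8)/[(-2)·(-4)·(-6)] = 4
L_1(-5) = (-2)·(-6)·(-8)/[(2)·(-2)·(-4)] = -6
L_2(-5) = (-2)·(-4)·(-8)/[(4)·(2)·(-2)] = 4
L_3(-5) = (-2)·(-4)·(-6)/[(6)·(4)·(2)] = -1
Sum: 87·(4) + 5·(-6) + (-5)·(4) + (-87)·(-1) = 385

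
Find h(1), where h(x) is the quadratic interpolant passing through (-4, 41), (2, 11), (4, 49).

Using Newton's divided-difference form:
h[-4,2] = (11 - 41) / (2 - (-4)) = -5
h[2,4] = (49 - 11) / (4 - 2) = 19
h[-4,2,4] = (19 - (-5)) / (4 - (-4)) = 3
h(1) = 41 + (-5)·(5) + 3·(5)·(-1) = 1

1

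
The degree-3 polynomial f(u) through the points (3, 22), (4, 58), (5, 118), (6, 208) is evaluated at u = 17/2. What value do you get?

Evaluate each Lagrange basis at u = 17/2:
L_0(17/2) = (9/2)·(7/2)·(5/2)/[(-1)·(-2)·(-3)] = -105/16
L_1(17/2) = (11/2)·(7/2)·(5/2)/[(1)·(-1)·(-2)] = 385/16
L_2(17/2) = (11/2)·(9/2)·(5/2)/[(2)·(1)·(-1)] = -495/16
L_3(17/2) = (11/2)·(9/2)·(7/2)/[(3)·(2)·(1)] = 231/16
Sum: 22·(-105/16) + 58·(385/16) + 118·(-495/16) + 208·(231/16) = 4829/8

4829/8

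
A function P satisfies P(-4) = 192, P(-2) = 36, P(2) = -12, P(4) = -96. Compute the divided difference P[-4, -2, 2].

11

P[-4,-2] = (36 - 192) / (-2 - (-4)) = -78
P[-2,2] = (-12 - 36) / (2 - (-2)) = -12
P[-4,-2,2] = (-12 - (-78)) / (2 - (-4)) = 11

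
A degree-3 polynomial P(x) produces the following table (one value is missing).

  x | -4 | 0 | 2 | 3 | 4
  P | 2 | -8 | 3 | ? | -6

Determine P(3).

The 4 known values determine P uniquely (degree ≤ 3).
L_0(3) = (3)·(1)·(-1)/[(-4)·(-6)·(-8)] = 1/64
L_1(3) = (7)·(1)·(-1)/[(4)·(-2)·(-4)] = -7/32
L_2(3) = (7)·(3)·(-1)/[(6)·(2)·(-2)] = 7/8
L_3(3) = (7)·(3)·(1)/[(8)·(4)·(2)] = 21/64
Sum: 2·(1/64) + (-8)·(-7/32) + 3·(7/8) + (-6)·(21/64) = 39/16

39/16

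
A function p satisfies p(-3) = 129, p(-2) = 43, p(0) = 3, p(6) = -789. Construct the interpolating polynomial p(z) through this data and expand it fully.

p(z) = -4z^3 + 2z^2 + 3

Newton's divided differences:
p[-3,-2] = (43 - 129) / (-2 - (-3)) = -86
p[-2,0] = (3 - 43) / (0 - (-2)) = -20
p[0,6] = (-789 - 3) / (6 - 0) = -132
p[-3,-2,0] = (-20 - (-86)) / (0 - (-3)) = 22
p[-2,0,6] = (-132 - (-20)) / (6 - (-2)) = -14
p[-3,-2,0,6] = (-14 - 22) / (6 - (-3)) = -4
p(z) = 129 + (-86)·(z + 3) + 22·(z + 3)(z + 2) + (-4)·(z + 3)(z + 2)z
Expanding: p(z) = -4z^3 + 2z^2 + 3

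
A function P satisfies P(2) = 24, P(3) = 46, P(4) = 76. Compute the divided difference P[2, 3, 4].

4

P[2,3] = (46 - 24) / (3 - 2) = 22
P[3,4] = (76 - 46) / (4 - 3) = 30
P[2,3,4] = (30 - 22) / (4 - 2) = 4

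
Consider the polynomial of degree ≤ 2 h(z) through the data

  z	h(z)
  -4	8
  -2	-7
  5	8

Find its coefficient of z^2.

Build the Lagrange basis polynomials:
L_0(z) = (z + 2)(z - 5) / [18] = (1/18)z^2 - (1/6)z - 5/9
L_1(z) = (z + 4)(z - 5) / [-14] = -(1/14)z^2 + (1/14)z + 10/7
L_2(z) = (z + 4)(z + 2) / [63] = (1/63)z^2 + (2/21)z + 8/63
h(z) = 8·L_0 + (-7)·L_1 + 8·L_2
Only the coefficient of z^2 is needed; take it from each L_i and combine:
8·(1/18) + (-7)·(-1/14) + 8·(1/63) = 15/14

15/14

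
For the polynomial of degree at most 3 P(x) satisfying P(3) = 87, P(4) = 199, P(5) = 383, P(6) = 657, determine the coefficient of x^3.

Build the Lagrange basis polynomials:
L_0(x) = (x - 4)(x - 5)(x - 6) / [-6] = -(1/6)x^3 + (5/2)x^2 - (37/3)x + 20
L_1(x) = (x - 3)(x - 5)(x - 6) / [2] = (1/2)x^3 - 7x^2 + (63/2)x - 45
L_2(x) = (x - 3)(x - 4)(x - 6) / [-2] = -(1/2)x^3 + (13/2)x^2 - 27x + 36
L_3(x) = (x - 3)(x - 4)(x - 5) / [6] = (1/6)x^3 - 2x^2 + (47/6)x - 10
P(x) = 87·L_0 + 199·L_1 + 383·L_2 + 657·L_3
Only the coefficient of x^3 is needed; take it from each L_i and combine:
87·(-1/6) + 199·(1/2) + 383·(-1/2) + 657·(1/6) = 3

3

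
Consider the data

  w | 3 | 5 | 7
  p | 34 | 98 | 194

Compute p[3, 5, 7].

4

p[3,5] = (98 - 34) / (5 - 3) = 32
p[5,7] = (194 - 98) / (7 - 5) = 48
p[3,5,7] = (48 - 32) / (7 - 3) = 4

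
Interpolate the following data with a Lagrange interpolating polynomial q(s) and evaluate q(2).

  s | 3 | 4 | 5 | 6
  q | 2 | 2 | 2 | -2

Evaluate each Lagrange basis at s = 2:
L_0(2) = (-2)·(-3)·(-4)/[(-1)·(-2)·(-3)] = 4
L_1(2) = (-1)·(-3)·(-4)/[(1)·(-1)·(-2)] = -6
L_2(2) = (-1)·(-2)·(-4)/[(2)·(1)·(-1)] = 4
L_3(2) = (-1)·(-2)·(-3)/[(3)·(2)·(1)] = -1
Sum: 2·(4) + 2·(-6) + 2·(4) + (-2)·(-1) = 6

6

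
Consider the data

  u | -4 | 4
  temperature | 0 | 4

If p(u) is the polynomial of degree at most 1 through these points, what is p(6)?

5

Evaluate each Lagrange basis at u = 6:
L_0(6) = (2)/[(-8)] = -1/4
L_1(6) = (10)/[(8)] = 5/4
Sum: 0 + 4·(5/4) = 5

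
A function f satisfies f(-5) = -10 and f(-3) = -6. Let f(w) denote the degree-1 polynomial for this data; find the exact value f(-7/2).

Evaluate each Lagrange basis at w = -7/2:
L_0(-7/2) = (-1/2)/[(-2)] = 1/4
L_1(-7/2) = (3/2)/[(2)] = 3/4
Sum: (-10)·(1/4) + (-6)·(3/4) = -7

-7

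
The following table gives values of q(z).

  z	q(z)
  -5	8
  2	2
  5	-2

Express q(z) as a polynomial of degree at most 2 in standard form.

Build the Lagrange basis polynomials:
L_0(z) = (z - 2)(z - 5) / [70] = (1/70)z^2 - (1/10)z + 1/7
L_1(z) = (z + 5)(z - 5) / [-21] = -(1/21)z^2 + 25/21
L_2(z) = (z + 5)(z - 2) / [30] = (1/30)z^2 + (1/10)z - 1/3
q(z) = 8·L_0 + 2·L_1 + (-2)·L_2
  8·L_0(z) = (4/35)z^2 - (4/5)z + 8/7
  2·L_1(z) = -(2/21)z^2 + 50/21
  (-2)·L_2(z) = -(1/15)z^2 - (1/5)z + 2/3
Adding term by term: -(1/21)z^2 - z + 88/21

q(z) = -(1/21)z^2 - z + 88/21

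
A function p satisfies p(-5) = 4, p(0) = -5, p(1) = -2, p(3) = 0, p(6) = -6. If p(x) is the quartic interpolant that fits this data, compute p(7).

-394/55

Using Newton's divided-difference form:
p[-5,0] = (-5 - 4) / (0 - (-5)) = -9/5
p[0,1] = (-2 - (-5)) / (1 - 0) = 3
p[1,3] = (0 - (-2)) / (3 - 1) = 1
p[3,6] = (-6 - 0) / (6 - 3) = -2
p[-5,0,1] = (3 - (-9/5)) / (1 - (-5)) = 4/5
p[0,1,3] = (1 - 3) / (3 - 0) = -2/3
p[1,3,6] = (-2 - 1) / (6 - 1) = -3/5
p[-5,0,1,3] = (-2/3 - 4/5) / (3 - (-5)) = -11/60
p[0,1,3,6] = (-3/5 - (-2/3)) / (6 - 0) = 1/90
p[-5,0,1,3,6] = (1/90 - (-11/60)) / (6 - (-5)) = 7/396
p(7) = 4 + (-9/5)·(12) + (4/5)·(12)·(7) + (-11/60)·(12)·(7)·(6) + (7/396)·(12)·(7)·(6)·(4) = -394/55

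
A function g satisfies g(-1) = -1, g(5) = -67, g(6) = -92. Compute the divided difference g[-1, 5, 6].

-2

g[-1,5] = (-67 - (-1)) / (5 - (-1)) = -11
g[5,6] = (-92 - (-67)) / (6 - 5) = -25
g[-1,5,6] = (-25 - (-11)) / (6 - (-1)) = -2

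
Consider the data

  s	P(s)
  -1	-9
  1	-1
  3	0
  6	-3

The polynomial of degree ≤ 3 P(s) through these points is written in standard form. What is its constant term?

Build the Lagrange basis polynomials:
L_0(s) = (s - 1)(s - 3)(s - 6) / [-56] = -(1/56)s^3 + (5/28)s^2 - (27/56)s + 9/28
L_1(s) = (s + 1)(s - 3)(s - 6) / [20] = (1/20)s^3 - (2/5)s^2 + (9/20)s + 9/10
L_2(s) = (s + 1)(s - 1)(s - 6) / [-24] = -(1/24)s^3 + (1/4)s^2 + (1/24)s - 1/4
L_3(s) = (s + 1)(s - 1)(s - 3) / [105] = (1/105)s^3 - (1/35)s^2 - (1/105)s + 1/35
P(s) = (-9)·L_0 + (-1)·L_1 + 0·L_2 + (-3)·L_3
Only the constant term is needed; take it from each L_i and combine:
(-9)·(9/28) + (-1)·(9/10) + 0·(-1/4) + (-3)·(1/35) = -543/140

-543/140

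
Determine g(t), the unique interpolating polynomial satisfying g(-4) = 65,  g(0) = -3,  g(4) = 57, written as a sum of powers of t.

g(t) = 4t^2 - t - 3

Newton's divided differences:
g[-4,0] = (-3 - 65) / (0 - (-4)) = -17
g[0,4] = (57 - (-3)) / (4 - 0) = 15
g[-4,0,4] = (15 - (-17)) / (4 - (-4)) = 4
g(t) = 65 + (-17)·(t + 4) + 4·(t + 4)t
Expanding: g(t) = 4t^2 - t - 3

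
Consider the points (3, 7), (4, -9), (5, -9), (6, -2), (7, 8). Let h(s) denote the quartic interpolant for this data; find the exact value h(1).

148

Using Newton's divided-difference form:
h[3,4] = (-9 - 7) / (4 - 3) = -16
h[4,5] = (-9 - (-9)) / (5 - 4) = 0
h[5,6] = (-2 - (-9)) / (6 - 5) = 7
h[6,7] = (8 - (-2)) / (7 - 6) = 10
h[3,4,5] = (0 - (-16)) / (5 - 3) = 8
h[4,5,6] = (7 - 0) / (6 - 4) = 7/2
h[5,6,7] = (10 - 7) / (7 - 5) = 3/2
h[3,4,5,6] = (7/2 - 8) / (6 - 3) = -3/2
h[4,5,6,7] = (3/2 - 7/2) / (7 - 4) = -2/3
h[3,4,5,6,7] = (-2/3 - (-3/2)) / (7 - 3) = 5/24
h(1) = 7 + (-16)·(-2) + 8·(-2)·(-3) + (-3/2)·(-2)·(-3)·(-4) + (5/24)·(-2)·(-3)·(-4)·(-5) = 148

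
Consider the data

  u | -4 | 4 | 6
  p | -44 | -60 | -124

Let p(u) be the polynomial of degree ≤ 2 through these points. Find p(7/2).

-191/4

Evaluate each Lagrange basis at u = 7/2:
L_0(7/2) = (-1/2)·(-5/2)/[(-8)·(-10)] = 1/64
L_1(7/2) = (15/2)·(-5/2)/[(8)·(-2)] = 75/64
L_2(7/2) = (15/2)·(-1/2)/[(10)·(2)] = -3/16
Sum: (-44)·(1/64) + (-60)·(75/64) + (-124)·(-3/16) = -191/4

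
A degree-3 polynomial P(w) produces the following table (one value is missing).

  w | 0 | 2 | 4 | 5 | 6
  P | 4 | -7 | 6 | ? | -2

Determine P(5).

The 4 known values determine P uniquely (degree ≤ 3).
Evaluate each Lagrange basis at w = 5:
L_0(5) = (3)·(1)·(-1)/[(-2)·(-4)·(-6)] = 1/16
L_1(5) = (5)·(1)·(-1)/[(2)·(-2)·(-4)] = -5/16
L_2(5) = (5)·(3)·(-1)/[(4)·(2)·(-2)] = 15/16
L_3(5) = (5)·(3)·(1)/[(6)·(4)·(2)] = 5/16
Sum: 4·(1/16) + (-7)·(-5/16) + 6·(15/16) + (-2)·(5/16) = 119/16

119/16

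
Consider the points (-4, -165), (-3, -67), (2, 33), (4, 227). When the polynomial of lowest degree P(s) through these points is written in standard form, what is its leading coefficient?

L_0(s) = (s + 3)(s - 2)(s - 4) / [-48] = -(1/48)s^3 + (1/16)s^2 + (5/24)s - 1/2
L_1(s) = (s + 4)(s - 2)(s - 4) / [35] = (1/35)s^3 - (2/35)s^2 - (16/35)s + 32/35
L_2(s) = (s + 4)(s + 3)(s - 4) / [-60] = -(1/60)s^3 - (1/20)s^2 + (4/15)s + 4/5
L_3(s) = (s + 4)(s + 3)(s - 2) / [112] = (1/112)s^3 + (5/112)s^2 - (1/56)s - 3/14
P(s) = (-165)·L_0 + (-67)·L_1 + 33·L_2 + 227·L_3
Only the coefficient of s^3 is needed; take it from each L_i and combine:
(-165)·(-1/48) + (-67)·(1/35) + 33·(-1/60) + 227·(1/112) = 3

3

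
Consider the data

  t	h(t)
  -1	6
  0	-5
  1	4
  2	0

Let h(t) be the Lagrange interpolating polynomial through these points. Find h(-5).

910

L_0(-5) = (-5)·(-6)·(-7)/[(-1)·(-2)·(-3)] = 35
L_1(-5) = (-4)·(-6)·(-7)/[(1)·(-1)·(-2)] = -84
L_2(-5) = (-4)·(-5)·(-7)/[(2)·(1)·(-1)] = 70
L_3(-5) = (-4)·(-5)·(-6)/[(3)·(2)·(1)] = -20
Sum: 6·(35) + (-5)·(-84) + 4·(70) + 0 = 910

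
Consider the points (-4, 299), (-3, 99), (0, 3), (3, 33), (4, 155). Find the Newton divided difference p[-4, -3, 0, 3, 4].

1

p[-4,-3] = (99 - 299) / (-3 - (-4)) = -200
p[-3,0] = (3 - 99) / (0 - (-3)) = -32
p[0,3] = (33 - 3) / (3 - 0) = 10
p[3,4] = (155 - 33) / (4 - 3) = 122
p[-4,-3,0] = (-32 - (-200)) / (0 - (-4)) = 42
p[-3,0,3] = (10 - (-32)) / (3 - (-3)) = 7
p[0,3,4] = (122 - 10) / (4 - 0) = 28
p[-4,-3,0,3] = (7 - 42) / (3 - (-4)) = -5
p[-3,0,3,4] = (28 - 7) / (4 - (-3)) = 3
p[-4,-3,0,3,4] = (3 - (-5)) / (4 - (-4)) = 1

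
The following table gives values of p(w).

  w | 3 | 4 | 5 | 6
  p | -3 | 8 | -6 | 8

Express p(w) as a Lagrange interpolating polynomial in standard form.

L_0(w) = (w - 4)(w - 5)(w - 6) / [-6] = -(1/6)w^3 + (5/2)w^2 - (37/3)w + 20
L_1(w) = (w - 3)(w - 5)(w - 6) / [2] = (1/2)w^3 - 7w^2 + (63/2)w - 45
L_2(w) = (w - 3)(w - 4)(w - 6) / [-2] = -(1/2)w^3 + (13/2)w^2 - 27w + 36
L_3(w) = (w - 3)(w - 4)(w - 5) / [6] = (1/6)w^3 - 2w^2 + (47/6)w - 10
p(w) = (-3)·L_0 + 8·L_1 + (-6)·L_2 + 8·L_3
  (-3)·L_0(w) = (1/2)w^3 - (15/2)w^2 + 37w - 60
  8·L_1(w) = 4w^3 - 56w^2 + 252w - 360
  (-6)·L_2(w) = 3w^3 - 39w^2 + 162w - 216
  8·L_3(w) = (4/3)w^3 - 16w^2 + (188/3)w - 80
Adding term by term: (53/6)w^3 - (237/2)w^2 + (1541/3)w - 716

p(w) = (53/6)w^3 - (237/2)w^2 + (1541/3)w - 716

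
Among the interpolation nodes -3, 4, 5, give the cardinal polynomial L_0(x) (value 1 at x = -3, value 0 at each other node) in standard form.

L_0(x) = (1/56)x^2 - (9/56)x + 5/14

L_0(x) = (x - 4)(x - 5) / [(-7)·(-8)]
       = (x^2 - 9x + 20) / (56)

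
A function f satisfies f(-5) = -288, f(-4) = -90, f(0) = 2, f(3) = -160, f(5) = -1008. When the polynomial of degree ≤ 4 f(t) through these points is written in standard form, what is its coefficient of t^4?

-1

L_0(t) = (t + 4)t(t - 3)(t - 5) / [400] = (1/400)t^4 - (1/100)t^3 - (17/400)t^2 + (3/20)t
L_1(t) = (t + 5)t(t - 3)(t - 5) / [-252] = -(1/252)t^4 + (1/84)t^3 + (25/252)t^2 - (25/84)t
L_2(t) = (t + 5)(t + 4)(t - 3)(t - 5) / [300] = (1/300)t^4 + (1/300)t^3 - (37/300)t^2 - (1/12)t + 1
L_3(t) = (t + 5)(t + 4)t(t - 5) / [-336] = -(1/336)t^4 - (1/84)t^3 + (25/336)t^2 + (25/84)t
L_4(t) = (t + 5)(t + 4)t(t - 3) / [900] = (1/900)t^4 + (1/150)t^3 - (7/900)t^2 - (1/15)t
f(t) = (-288)·L_0 + (-90)·L_1 + 2·L_2 + (-160)·L_3 + (-1008)·L_4
Only the coefficient of t^4 is needed; take it from each L_i and combine:
(-288)·(1/400) + (-90)·(-1/252) + 2·(1/300) + (-160)·(-1/336) + (-1008)·(1/900) = -1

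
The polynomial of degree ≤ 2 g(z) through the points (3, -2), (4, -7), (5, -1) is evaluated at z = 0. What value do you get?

79

Evaluate each Lagrange basis at z = 0:
L_0(0) = (-4)·(-5)/[(-1)·(-2)] = 10
L_1(0) = (-3)·(-5)/[(1)·(-1)] = -15
L_2(0) = (-3)·(-4)/[(2)·(1)] = 6
Sum: (-2)·(10) + (-7)·(-15) + (-1)·(6) = 79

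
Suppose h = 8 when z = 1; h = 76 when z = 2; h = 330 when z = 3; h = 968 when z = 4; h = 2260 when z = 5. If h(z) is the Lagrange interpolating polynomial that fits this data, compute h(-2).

L_0(-2) = (-4)·(-5)·(-6)·(-7)/[(-1)·(-2)·(-3)·(-4)] = 35
L_1(-2) = (-3)·(-5)·(-6)·(-7)/[(1)·(-1)·(-2)·(-3)] = -105
L_2(-2) = (-3)·(-4)·(-6)·(-7)/[(2)·(1)·(-1)·(-2)] = 126
L_3(-2) = (-3)·(-4)·(-5)·(-7)/[(3)·(2)·(1)·(-1)] = -70
L_4(-2) = (-3)·(-4)·(-5)·(-6)/[(4)·(3)·(2)·(1)] = 15
Sum: 8·(35) + 76·(-105) + 330·(126) + 968·(-70) + 2260·(15) = 20

20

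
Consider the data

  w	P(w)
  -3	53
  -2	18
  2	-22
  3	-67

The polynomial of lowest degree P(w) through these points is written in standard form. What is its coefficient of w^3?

-2

Build the Lagrange basis polynomials:
L_0(w) = (w + 2)(w - 2)(w - 3) / [-30] = -(1/30)w^3 + (1/10)w^2 + (2/15)w - 2/5
L_1(w) = (w + 3)(w - 2)(w - 3) / [20] = (1/20)w^3 - (1/10)w^2 - (9/20)w + 9/10
L_2(w) = (w + 3)(w + 2)(w - 3) / [-20] = -(1/20)w^3 - (1/10)w^2 + (9/20)w + 9/10
L_3(w) = (w + 3)(w + 2)(w - 2) / [30] = (1/30)w^3 + (1/10)w^2 - (2/15)w - 2/5
P(w) = 53·L_0 + 18·L_1 + (-22)·L_2 + (-67)·L_3
Only the coefficient of w^3 is needed; take it from each L_i and combine:
53·(-1/30) + 18·(1/20) + (-22)·(-1/20) + (-67)·(1/30) = -2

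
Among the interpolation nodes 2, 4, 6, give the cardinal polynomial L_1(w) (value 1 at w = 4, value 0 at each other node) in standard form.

L_1(w) = (w - 2)(w - 6) / [(2)·(-2)]
       = (w^2 - 8w + 12) / (-4)

L_1(w) = -(1/4)w^2 + 2w - 3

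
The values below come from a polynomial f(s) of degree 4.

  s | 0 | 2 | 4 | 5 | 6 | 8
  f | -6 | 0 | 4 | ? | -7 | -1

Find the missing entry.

The 5 known values determine f uniquely (degree ≤ 4).
L_0(5) = (3)·(1)·(-1)·(-3)/[(-2)·(-4)·(-6)·(-8)] = 3/128
L_1(5) = (5)·(1)·(-1)·(-3)/[(2)·(-2)·(-4)·(-6)] = -5/32
L_2(5) = (5)·(3)·(-1)·(-3)/[(4)·(2)·(-2)·(-4)] = 45/64
L_3(5) = (5)·(3)·(1)·(-3)/[(6)·(4)·(2)·(-2)] = 15/32
L_4(5) = (5)·(3)·(1)·(-1)/[(8)·(6)·(4)·(2)] = -5/128
Sum: (-6)·(3/128) + 0 + 4·(45/64) + (-7)·(15/32) + (-1)·(-5/128) = -73/128

-73/128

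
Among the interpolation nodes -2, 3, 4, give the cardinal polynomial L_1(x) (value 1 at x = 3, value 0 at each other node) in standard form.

L_1(x) = (x + 2)(x - 4) / [(5)·(-1)]
       = (x^2 - 2x - 8) / (-5)

L_1(x) = -(1/5)x^2 + (2/5)x + 8/5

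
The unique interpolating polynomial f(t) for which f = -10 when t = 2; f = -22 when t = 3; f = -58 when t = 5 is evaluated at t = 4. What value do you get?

-38

L_0(4) = (1)·(-1)/[(-1)·(-3)] = -1/3
L_1(4) = (2)·(-1)/[(1)·(-2)] = 1
L_2(4) = (2)·(1)/[(3)·(2)] = 1/3
Sum: (-10)·(-1/3) + (-22)·(1) + (-58)·(1/3) = -38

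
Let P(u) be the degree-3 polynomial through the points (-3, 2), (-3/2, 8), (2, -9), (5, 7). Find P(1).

-2123/546

Evaluate each Lagrange basis at u = 1:
L_0(1) = (5/2)·(-1)·(-4)/[(-3/2)·(-5)·(-8)] = -1/6
L_1(1) = (4)·(-1)·(-4)/[(3/2)·(-7/2)·(-13/2)] = 128/273
L_2(1) = (4)·(5/2)·(-4)/[(5)·(7/2)·(-3)] = 16/21
L_3(1) = (4)·(5/2)·(-1)/[(8)·(13/2)·(3)] = -5/78
Sum: 2·(-1/6) + 8·(128/273) + (-9)·(16/21) + 7·(-5/78) = -2123/546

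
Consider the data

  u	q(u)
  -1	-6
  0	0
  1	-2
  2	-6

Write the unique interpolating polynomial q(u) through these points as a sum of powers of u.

Build the Lagrange basis polynomials:
L_0(u) = u(u - 1)(u - 2) / [-6] = -(1/6)u^3 + (1/2)u^2 - (1/3)u
L_1(u) = (u + 1)(u - 1)(u - 2) / [2] = (1/2)u^3 - u^2 - (1/2)u + 1
L_2(u) = (u + 1)u(u - 2) / [-2] = -(1/2)u^3 + (1/2)u^2 + u
L_3(u) = (u + 1)u(u - 1) / [6] = (1/6)u^3 - (1/6)u
q(u) = (-6)·L_0 + 0·L_1 + (-2)·L_2 + (-6)·L_3
  (-6)·L_0(u) = u^3 - 3u^2 + 2u
  0·L_1(u) = 0
  (-2)·L_2(u) = u^3 - u^2 - 2u
  (-6)·L_3(u) = -u^3 + u
Adding term by term: u^3 - 4u^2 + u

q(u) = u^3 - 4u^2 + u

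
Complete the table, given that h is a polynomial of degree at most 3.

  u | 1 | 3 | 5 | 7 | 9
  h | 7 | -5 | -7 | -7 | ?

-13

The 4 known values determine h uniquely (degree ≤ 3).
Evaluate each Lagrange basis at u = 9:
L_0(9) = (6)·(4)·(2)/[(-2)·(-4)·(-6)] = -1
L_1(9) = (8)·(4)·(2)/[(2)·(-2)·(-4)] = 4
L_2(9) = (8)·(6)·(2)/[(4)·(2)·(-2)] = -6
L_3(9) = (8)·(6)·(4)/[(6)·(4)·(2)] = 4
Sum: 7·(-1) + (-5)·(4) + (-7)·(-6) + (-7)·(4) = -13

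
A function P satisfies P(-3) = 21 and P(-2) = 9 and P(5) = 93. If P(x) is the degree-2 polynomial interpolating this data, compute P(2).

21

Using Newton's divided-difference form:
P[-3,-2] = (9 - 21) / (-2 - (-3)) = -12
P[-2,5] = (93 - 9) / (5 - (-2)) = 12
P[-3,-2,5] = (12 - (-12)) / (5 - (-3)) = 3
P(2) = 21 + (-12)·(5) + 3·(5)·(4) = 21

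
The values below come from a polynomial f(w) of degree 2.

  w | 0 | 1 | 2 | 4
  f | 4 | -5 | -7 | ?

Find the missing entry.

10

The 3 known values determine f uniquely (degree ≤ 2).
Evaluate each Lagrange basis at w = 4:
L_0(4) = (3)·(2)/[(-1)·(-2)] = 3
L_1(4) = (4)·(2)/[(1)·(-1)] = -8
L_2(4) = (4)·(3)/[(2)·(1)] = 6
Sum: 4·(3) + (-5)·(-8) + (-7)·(6) = 10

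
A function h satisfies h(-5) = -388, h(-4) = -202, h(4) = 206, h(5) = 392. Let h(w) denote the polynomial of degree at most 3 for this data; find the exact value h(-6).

-664

Evaluate each Lagrange basis at w = -6:
L_0(-6) = (-2)·(-10)·(-11)/[(-1)·(-9)·(-10)] = 22/9
L_1(-6) = (-1)·(-10)·(-11)/[(1)·(-8)·(-9)] = -55/36
L_2(-6) = (-1)·(-2)·(-11)/[(9)·(8)·(-1)] = 11/36
L_3(-6) = (-1)·(-2)·(-10)/[(10)·(9)·(1)] = -2/9
Sum: (-388)·(22/9) + (-202)·(-55/36) + 206·(11/36) + 392·(-2/9) = -664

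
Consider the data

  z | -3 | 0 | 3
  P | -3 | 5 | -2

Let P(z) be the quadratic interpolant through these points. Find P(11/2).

Evaluate each Lagrange basis at z = 11/2:
L_0(11/2) = (11/2)·(5/2)/[(-3)·(-6)] = 55/72
L_1(11/2) = (17/2)·(5/2)/[(3)·(-3)] = -85/36
L_2(11/2) = (17/2)·(11/2)/[(6)·(3)] = 187/72
Sum: (-3)·(55/72) + 5·(-85/36) + (-2)·(187/72) = -463/24

-463/24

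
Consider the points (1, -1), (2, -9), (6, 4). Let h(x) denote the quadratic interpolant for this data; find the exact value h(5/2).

L_0(5/2) = (1/2)·(-7/2)/[(-1)·(-5)] = -7/20
L_1(5/2) = (3/2)·(-7/2)/[(1)·(-4)] = 21/16
L_2(5/2) = (3/2)·(1/2)/[(5)·(4)] = 3/80
Sum: (-1)·(-7/20) + (-9)·(21/16) + 4·(3/80) = -181/16

-181/16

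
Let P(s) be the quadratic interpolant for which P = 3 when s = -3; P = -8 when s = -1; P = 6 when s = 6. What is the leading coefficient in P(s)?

5/6

The leading coefficient equals the top divided difference P[-3,-1,6].
P[-3,-1] = (-8 - 3) / (-1 - (-3)) = -11/2
P[-1,6] = (6 - (-8)) / (6 - (-1)) = 2
P[-3,-1,6] = (2 - (-11/2)) / (6 - (-3)) = 5/6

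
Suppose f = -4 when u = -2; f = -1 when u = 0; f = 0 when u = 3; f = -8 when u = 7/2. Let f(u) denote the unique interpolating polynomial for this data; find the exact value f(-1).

-302/55

Using Newton's divided-difference form:
f[-2,0] = (-1 - (-4)) / (0 - (-2)) = 3/2
f[0,3] = (0 - (-1)) / (3 - 0) = 1/3
f[3,7/2] = (-8 - 0) / (7/2 - 3) = -16
f[-2,0,3] = (1/3 - 3/2) / (3 - (-2)) = -7/30
f[0,3,7/2] = (-16 - 1/3) / (7/2 - 0) = -14/3
f[-2,0,3,7/2] = (-14/3 - (-7/30)) / (7/2 - (-2)) = -133/165
f(-1) = -4 + (3/2)·(1) + (-7/30)·(1)·(-1) + (-133/165)·(1)·(-1)·(-4) = -302/55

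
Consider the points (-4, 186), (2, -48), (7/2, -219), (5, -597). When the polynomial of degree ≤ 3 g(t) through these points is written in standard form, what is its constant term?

L_0(t) = (t - 2)(t - 7/2)(t - 5) / [-405] = -(1/405)t^3 + (7/270)t^2 - (23/270)t + 7/81
L_1(t) = (t + 4)(t - 7/2)(t - 5) / [27] = (1/27)t^3 - (1/6)t^2 - (11/18)t + 70/27
L_2(t) = (t + 4)(t - 2)(t - 5) / [-135/8] = -(8/135)t^3 + (8/45)t^2 + (16/15)t - 64/27
L_3(t) = (t + 4)(t - 2)(t - 7/2) / [81/2] = (2/81)t^3 - (1/27)t^2 - (10/27)t + 56/81
g(t) = 186·L_0 + (-48)·L_1 + (-219)·L_2 + (-597)·L_3
Only the constant term is needed; take it from each L_i and combine:
186·(7/81) + (-48)·(70/27) + (-219)·(-64/27) + (-597)·(56/81) = -2

-2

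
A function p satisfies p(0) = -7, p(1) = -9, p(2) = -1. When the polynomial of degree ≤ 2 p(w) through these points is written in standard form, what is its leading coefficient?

5

The leading coefficient equals the top divided difference p[0,1,2].
p[0,1] = (-9 - (-7)) / (1 - 0) = -2
p[1,2] = (-1 - (-9)) / (2 - 1) = 8
p[0,1,2] = (8 - (-2)) / (2 - 0) = 5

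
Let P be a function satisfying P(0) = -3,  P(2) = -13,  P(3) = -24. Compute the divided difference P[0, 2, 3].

-2

P[0,2] = (-13 - (-3)) / (2 - 0) = -5
P[2,3] = (-24 - (-13)) / (3 - 2) = -11
P[0,2,3] = (-11 - (-5)) / (3 - 0) = -2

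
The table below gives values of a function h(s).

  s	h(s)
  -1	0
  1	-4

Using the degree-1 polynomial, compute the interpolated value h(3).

-8

L_0(3) = (2)/[(-2)] = -1
L_1(3) = (4)/[(2)] = 2
Sum: 0 + (-4)·(2) = -8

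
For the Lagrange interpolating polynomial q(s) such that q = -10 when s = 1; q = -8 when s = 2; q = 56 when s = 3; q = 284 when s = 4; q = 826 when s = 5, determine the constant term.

Build the Lagrange basis polynomials:
L_0(s) = (s - 2)(s - 3)(s - 4)(s - 5) / [24] = (1/24)s^4 - (7/12)s^3 + (71/24)s^2 - (77/12)s + 5
L_1(s) = (s - 1)(s - 3)(s - 4)(s - 5) / [-6] = -(1/6)s^4 + (13/6)s^3 - (59/6)s^2 + (107/6)s - 10
L_2(s) = (s - 1)(s - 2)(s - 4)(s - 5) / [4] = (1/4)s^4 - 3s^3 + (49/4)s^2 - (39/2)s + 10
L_3(s) = (s - 1)(s - 2)(s - 3)(s - 5) / [-6] = -(1/6)s^4 + (11/6)s^3 - (41/6)s^2 + (61/6)s - 5
L_4(s) = (s - 1)(s - 2)(s - 3)(s - 4) / [24] = (1/24)s^4 - (5/12)s^3 + (35/24)s^2 - (25/12)s + 1
q(s) = (-10)·L_0 + (-8)·L_1 + 56·L_2 + 284·L_3 + 826·L_4
Only the constant term is needed; take it from each L_i and combine:
(-10)·(5) + (-8)·(-10) + 56·(10) + 284·(-5) + 826·(1) = -4

-4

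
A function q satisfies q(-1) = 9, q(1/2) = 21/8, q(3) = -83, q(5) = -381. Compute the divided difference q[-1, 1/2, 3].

-15/2

q[-1,1/2] = (21/8 - 9) / (1/2 - (-1)) = -17/4
q[1/2,3] = (-83 - 21/8) / (3 - 1/2) = -137/4
q[-1,1/2,3] = (-137/4 - (-17/4)) / (3 - (-1)) = -15/2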